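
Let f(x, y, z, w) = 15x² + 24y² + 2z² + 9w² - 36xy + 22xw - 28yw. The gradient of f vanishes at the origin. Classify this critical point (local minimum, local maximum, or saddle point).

The Hessian at the origin is H = [[30, -36, 0, 22], [-36, 48, 0, -28], [0, 0, 4, 0], [22, -28, 0, 18]].
Row-reducing H symmetrically gives the diagonal entries 30, 24/5, 4, 4/3.
So there are 4 positive pivots.
H is positive definite, so the origin is a strict local minimum.

local minimum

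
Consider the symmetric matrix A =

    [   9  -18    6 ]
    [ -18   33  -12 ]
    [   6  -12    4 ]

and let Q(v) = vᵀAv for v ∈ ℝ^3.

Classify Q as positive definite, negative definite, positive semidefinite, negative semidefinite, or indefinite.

Row-reducing A symmetrically gives the diagonal entries 9, -3, 0.
Counting signs: 1 positive, 1 negative, 1 zero.
Hence Q is indefinite.

indefinite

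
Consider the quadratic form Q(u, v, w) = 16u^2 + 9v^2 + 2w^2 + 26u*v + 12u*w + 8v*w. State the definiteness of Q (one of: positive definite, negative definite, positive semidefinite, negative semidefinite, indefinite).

Write A = [[16, 13, 6], [13, 9, 4], [6, 4, 2]].
Congruent diagonalization of A (simultaneous row and column reduction) yields pivots 16, -25/16, 6/25.
That gives 2 positive, 1 negative pivots.
Hence Q is indefinite.

indefinite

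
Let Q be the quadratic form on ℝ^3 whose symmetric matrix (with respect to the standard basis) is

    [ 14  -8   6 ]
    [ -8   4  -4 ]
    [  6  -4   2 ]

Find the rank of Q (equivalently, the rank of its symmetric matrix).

Congruent diagonalization of A (simultaneous row and column reduction) yields pivots 14, -4/7, 0.
Counting signs: 1 positive, 1 negative, 1 zero.
The rank is the number of nonzero pivots: 2.

2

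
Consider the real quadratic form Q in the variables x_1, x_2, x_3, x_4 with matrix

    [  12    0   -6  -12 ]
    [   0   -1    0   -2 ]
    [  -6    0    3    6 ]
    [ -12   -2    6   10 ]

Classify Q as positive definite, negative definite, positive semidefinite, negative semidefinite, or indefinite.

Applying the same elementary operations to the rows and columns of A produces a congruent diagonal matrix with entries 12, -1, 0, 2.
That gives 2 positive, 1 negative, 1 zero pivots.
Hence Q is indefinite.

indefinite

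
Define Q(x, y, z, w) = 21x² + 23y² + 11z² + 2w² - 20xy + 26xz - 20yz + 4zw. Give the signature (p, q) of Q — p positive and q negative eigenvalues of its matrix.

Write A = [[21, -10, 13, 0], [-10, 23, -10, 0], [13, -10, 11, 2], [0, 0, 2, 2]].
Symmetric row and column elimination reduces A to a congruent diagonal form with pivots 21, 383/21, 826/383, 60/413.
Counting signs: 4 positive.

(4, 0)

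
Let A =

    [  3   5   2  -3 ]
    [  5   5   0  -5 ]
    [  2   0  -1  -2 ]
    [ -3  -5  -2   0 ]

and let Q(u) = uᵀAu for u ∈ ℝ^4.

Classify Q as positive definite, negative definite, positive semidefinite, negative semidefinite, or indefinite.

Congruent diagonalization of A (simultaneous row and column reduction) yields pivots 3, -10/3, 1, -3.
So there are 2 positive, 2 negative pivots.
Hence Q is indefinite.

indefinite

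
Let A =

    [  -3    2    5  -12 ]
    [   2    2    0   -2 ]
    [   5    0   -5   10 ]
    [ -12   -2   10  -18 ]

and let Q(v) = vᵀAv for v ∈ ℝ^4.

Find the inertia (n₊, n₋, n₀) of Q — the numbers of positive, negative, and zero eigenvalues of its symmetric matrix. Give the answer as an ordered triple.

Congruent diagonalization of A (simultaneous row and column reduction) yields pivots -3, 10/3, 0, 0.
Counting signs: 1 positive, 1 negative, 2 zero.

(1, 1, 2)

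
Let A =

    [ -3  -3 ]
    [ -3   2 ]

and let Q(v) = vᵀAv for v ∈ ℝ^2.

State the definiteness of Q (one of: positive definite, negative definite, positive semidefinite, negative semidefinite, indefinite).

For the 2×2 matrix [[-3, -3], [-3, 2]]: det = -3·2 − (-3)² = -15, trace = -1.
det < 0 so the eigenvalues have opposite signs; the form is indefinite.

indefinite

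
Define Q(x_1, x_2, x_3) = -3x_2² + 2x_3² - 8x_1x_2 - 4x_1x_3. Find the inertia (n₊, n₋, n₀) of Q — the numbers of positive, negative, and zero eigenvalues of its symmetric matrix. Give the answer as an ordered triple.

(2, 1, 0)

The symmetric matrix is A = [[0, -4, -2], [-4, -3, 0], [-2, 0, 2]].
By Sylvester's law of inertia any congruent diagonalization of A has 2 positive, 1 negative and 0 zero entries.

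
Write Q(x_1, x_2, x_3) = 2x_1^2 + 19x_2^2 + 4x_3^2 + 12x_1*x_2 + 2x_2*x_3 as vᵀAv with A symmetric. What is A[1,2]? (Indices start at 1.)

The coefficient of x_1·x_2 in Q is 12. For a symmetric A this equals A[1,2] + A[2,1] = 2·A[1,2].
So A[1,2] = 12/2 = 6.

6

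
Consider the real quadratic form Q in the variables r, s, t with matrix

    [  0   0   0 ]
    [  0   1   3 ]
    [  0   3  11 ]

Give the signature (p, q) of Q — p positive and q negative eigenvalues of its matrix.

(2, 0)

Symmetric row and column elimination reduces A to a congruent diagonal form with pivots 0, 1, 2.
Counting signs: 2 positive, 1 zero.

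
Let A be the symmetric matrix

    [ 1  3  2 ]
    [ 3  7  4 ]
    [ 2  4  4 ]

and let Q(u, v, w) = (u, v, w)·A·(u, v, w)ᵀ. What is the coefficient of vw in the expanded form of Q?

The coefficient of vw is A[2,3] + A[3,2] = 2·4 = 8.

8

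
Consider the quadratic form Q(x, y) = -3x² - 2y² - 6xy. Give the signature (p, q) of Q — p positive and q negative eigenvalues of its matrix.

Write A = [[-3, -3], [-3, -2]].
Congruent diagonalization of A (simultaneous row and column reduction) yields pivots -3, 1.
So there are 1 positive, 1 negative pivots.

(1, 1)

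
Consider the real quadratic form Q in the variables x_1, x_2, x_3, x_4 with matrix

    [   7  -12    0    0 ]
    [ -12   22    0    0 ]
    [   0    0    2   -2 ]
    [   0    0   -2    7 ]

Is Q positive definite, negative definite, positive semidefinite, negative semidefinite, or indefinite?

positive definite

An LDLᵀ factorisation of A has diagonal entries 7, 10/7, 2, 5.
So there are 4 positive pivots.
Hence Q is positive definite.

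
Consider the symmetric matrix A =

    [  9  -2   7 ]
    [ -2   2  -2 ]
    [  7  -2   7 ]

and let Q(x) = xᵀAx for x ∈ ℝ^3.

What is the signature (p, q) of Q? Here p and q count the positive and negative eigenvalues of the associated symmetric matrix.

(3, 0)

Congruent diagonalization of A (simultaneous row and column reduction) yields pivots 9, 14/9, 10/7.
Counting signs: 3 positive.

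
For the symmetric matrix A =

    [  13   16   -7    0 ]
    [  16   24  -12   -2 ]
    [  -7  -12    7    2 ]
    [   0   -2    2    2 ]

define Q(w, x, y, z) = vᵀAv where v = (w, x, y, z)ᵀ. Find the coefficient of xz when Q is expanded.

The coefficient of xz is A[2,4] + A[4,2] = 2·(-2) = -4.

-4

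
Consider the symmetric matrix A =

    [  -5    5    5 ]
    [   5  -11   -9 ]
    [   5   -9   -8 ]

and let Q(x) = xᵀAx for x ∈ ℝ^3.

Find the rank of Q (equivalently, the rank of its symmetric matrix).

3

Congruent diagonalization of A (simultaneous row and column reduction) yields pivots -5, -6, -1/3.
So there are 3 negative pivots.
The rank is the number of nonzero pivots: 3.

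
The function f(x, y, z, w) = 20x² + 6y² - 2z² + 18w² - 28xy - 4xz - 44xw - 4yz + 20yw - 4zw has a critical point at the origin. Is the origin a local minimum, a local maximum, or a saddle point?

saddle point

The Hessian at the origin is H = [[40, -28, -4, -44], [-28, 12, -4, 20], [-4, -4, -4, -4], [-44, 20, -4, 36]].
Row-reducing H symmetrically gives the diagonal entries 40, -38/5, 32/19, 2.
So there are 3 positive, 1 negative pivots.
H is indefinite, so the origin is a saddle point.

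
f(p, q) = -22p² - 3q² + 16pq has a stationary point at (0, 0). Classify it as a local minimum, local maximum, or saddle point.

The Hessian at the origin is H = [[-44, 16], [16, -6]].
det H = -44·-6 − (16)² = 8 > 0 and H[1,1] = -44 < 0, so H is negative definite.
Therefore the origin is a local maximum.

local maximum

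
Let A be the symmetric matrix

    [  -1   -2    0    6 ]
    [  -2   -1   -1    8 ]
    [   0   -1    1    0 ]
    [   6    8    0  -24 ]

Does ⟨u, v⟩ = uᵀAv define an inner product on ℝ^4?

Applying the same elementary operations to the rows and columns of A produces a congruent diagonal matrix with entries -1, 3, 2/3, 4.
So there are 3 positive, 1 negative pivots.
Hence Q is indefinite.
⟨·,·⟩ is an inner product exactly when A is positive definite.

no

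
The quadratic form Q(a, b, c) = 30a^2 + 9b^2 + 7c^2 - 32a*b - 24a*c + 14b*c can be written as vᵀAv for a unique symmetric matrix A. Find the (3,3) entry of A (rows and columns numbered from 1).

The coefficient of c^2 in Q is 7, and that is exactly A[3,3].

7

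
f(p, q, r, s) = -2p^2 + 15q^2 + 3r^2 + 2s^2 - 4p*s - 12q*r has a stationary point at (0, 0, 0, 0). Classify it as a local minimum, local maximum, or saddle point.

The Hessian at the origin is H = [[-4, 0, 0, -4], [0, 30, -12, 0], [0, -12, 6, 0], [-4, 0, 0, 4]].
An LDLᵀ factorisation of H has diagonal entries -4, 30, 6/5, 8.
Counting signs: 3 positive, 1 negative.
H is indefinite, so the origin is a saddle point.

saddle point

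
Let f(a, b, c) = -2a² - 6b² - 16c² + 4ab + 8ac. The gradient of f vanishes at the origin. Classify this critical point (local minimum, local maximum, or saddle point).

local maximum

The Hessian at the origin is H = [[-4, 4, 8], [4, -12, 0], [8, 0, -32]].
Symmetric row and column elimination reduces H to a congruent diagonal form with pivots -4, -8, -8.
That gives 3 negative pivots.
H is negative definite, so the origin is a strict local maximum.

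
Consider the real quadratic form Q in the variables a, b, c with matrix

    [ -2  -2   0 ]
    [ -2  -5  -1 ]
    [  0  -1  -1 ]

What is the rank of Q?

Congruent diagonalization of A (simultaneous row and column reduction) yields pivots -2, -3, -2/3.
Counting signs: 3 negative.
The rank is the number of nonzero pivots: 3.

3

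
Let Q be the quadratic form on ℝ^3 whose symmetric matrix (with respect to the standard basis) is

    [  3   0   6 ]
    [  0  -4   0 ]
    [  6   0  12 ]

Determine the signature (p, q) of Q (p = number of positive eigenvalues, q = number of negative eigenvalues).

(1, 1)

Congruent diagonalization of A (simultaneous row and column reduction) yields pivots 3, -4, 0.
That gives 1 positive, 1 negative, 1 zero pivots.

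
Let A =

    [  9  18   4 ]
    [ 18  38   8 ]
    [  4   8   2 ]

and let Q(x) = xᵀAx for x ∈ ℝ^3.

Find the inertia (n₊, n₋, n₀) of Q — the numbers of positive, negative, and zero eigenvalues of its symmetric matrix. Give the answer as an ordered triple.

(3, 0, 0)

Applying the same elementary operations to the rows and columns of A produces a congruent diagonal matrix with entries 9, 2, 2/9.
That gives 3 positive pivots.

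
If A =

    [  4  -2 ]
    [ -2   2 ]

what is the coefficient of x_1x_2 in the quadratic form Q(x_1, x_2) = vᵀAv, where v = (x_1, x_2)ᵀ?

-4

The coefficient of x_1x_2 is A[1,2] + A[2,1] = 2·(-2) = -4.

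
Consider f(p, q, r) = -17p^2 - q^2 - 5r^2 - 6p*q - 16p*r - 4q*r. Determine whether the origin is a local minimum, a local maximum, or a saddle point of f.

local maximum

The Hessian at the origin is H = [[-34, -6, -16], [-6, -2, -4], [-16, -4, -10]].
Congruent diagonalization of H (simultaneous row and column reduction) yields pivots -34, -16/17, -1.
That gives 3 negative pivots.
H is negative definite, so the origin is a strict local maximum.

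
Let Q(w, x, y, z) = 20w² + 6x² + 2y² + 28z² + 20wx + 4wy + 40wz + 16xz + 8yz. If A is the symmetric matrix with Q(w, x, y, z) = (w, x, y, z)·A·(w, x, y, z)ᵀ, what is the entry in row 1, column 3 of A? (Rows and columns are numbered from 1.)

2

The coefficient of w·y in Q is 4. For a symmetric A this equals A[1,3] + A[3,1] = 2·A[1,3].
So A[1,3] = 4/2 = 2.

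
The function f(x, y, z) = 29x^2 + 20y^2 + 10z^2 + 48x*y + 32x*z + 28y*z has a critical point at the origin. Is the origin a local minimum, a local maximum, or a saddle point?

The Hessian at the origin is H = [[58, 48, 32], [48, 40, 28], [32, 28, 20]].
Row-reducing H symmetrically gives the diagonal entries 58, 8/29, -6.
So there are 2 positive, 1 negative pivots.
H is indefinite, so the origin is a saddle point.

saddle point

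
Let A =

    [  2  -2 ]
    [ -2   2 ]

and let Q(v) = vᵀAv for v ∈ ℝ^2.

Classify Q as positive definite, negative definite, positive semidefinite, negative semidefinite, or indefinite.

positive semidefinite

For the 2×2 matrix [[2, -2], [-2, 2]]: det = 2·2 − (-2)² = 0, trace = 4.
det = 0 so one eigenvalue is zero; the form is semidefinite with the sign of the trace.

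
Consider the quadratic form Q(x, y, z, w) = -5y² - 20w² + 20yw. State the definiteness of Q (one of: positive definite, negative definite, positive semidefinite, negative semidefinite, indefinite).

The associated matrix is A = [[0, 0, 0, 0], [0, -5, 0, 10], [0, 0, 0, 0], [0, 10, 0, -20]].
Row-reducing A symmetrically gives the diagonal entries 0, -5, 0, 0.
So there are 1 negative, 3 zero pivots.
Hence Q is negative semidefinite.

negative semidefinite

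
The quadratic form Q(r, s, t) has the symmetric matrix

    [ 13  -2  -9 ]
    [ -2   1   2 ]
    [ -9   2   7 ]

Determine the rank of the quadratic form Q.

Applying the same elementary operations to the rows and columns of A produces a congruent diagonal matrix with entries 13, 9/13, 2/9.
Counting signs: 3 positive.
The rank is the number of nonzero pivots: 3.

3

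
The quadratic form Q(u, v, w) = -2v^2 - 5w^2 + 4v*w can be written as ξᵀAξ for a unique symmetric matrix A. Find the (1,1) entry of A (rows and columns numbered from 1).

The coefficient of u^2 in Q is 0, and that is exactly A[1,1].

0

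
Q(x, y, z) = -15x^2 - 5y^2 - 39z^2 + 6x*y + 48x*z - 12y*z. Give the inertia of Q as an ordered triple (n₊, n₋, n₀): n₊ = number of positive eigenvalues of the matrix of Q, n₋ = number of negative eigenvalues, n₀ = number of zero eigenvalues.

The associated matrix is A = [[-15, 3, 24], [3, -5, -6], [24, -6, -39]].
Congruent diagonalization of A (simultaneous row and column reduction) yields pivots -15, -22/5, -3/11.
That gives 3 negative pivots.

(0, 3, 0)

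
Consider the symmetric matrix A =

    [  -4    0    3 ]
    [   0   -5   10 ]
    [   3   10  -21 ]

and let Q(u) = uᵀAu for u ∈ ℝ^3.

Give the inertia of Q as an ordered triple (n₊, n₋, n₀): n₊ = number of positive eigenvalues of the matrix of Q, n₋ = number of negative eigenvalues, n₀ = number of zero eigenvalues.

(1, 2, 0)

Congruent diagonalization of A (simultaneous row and column reduction) yields pivots -4, -5, 5/4.
So there are 1 positive, 2 negative pivots.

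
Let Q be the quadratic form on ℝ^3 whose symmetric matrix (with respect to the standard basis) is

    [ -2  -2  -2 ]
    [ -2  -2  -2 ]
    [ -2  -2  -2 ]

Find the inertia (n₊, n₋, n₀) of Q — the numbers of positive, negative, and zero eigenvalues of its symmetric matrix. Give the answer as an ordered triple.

Applying the same elementary operations to the rows and columns of A produces a congruent diagonal matrix with entries -2, 0, 0.
That gives 1 negative, 2 zero pivots.

(0, 1, 2)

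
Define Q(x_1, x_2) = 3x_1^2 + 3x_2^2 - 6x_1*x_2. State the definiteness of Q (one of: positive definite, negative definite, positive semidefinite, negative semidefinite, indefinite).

positive semidefinite

The symmetric matrix is A = [[3, -3], [-3, 3]].
Applying the same elementary operations to the rows and columns of A produces a congruent diagonal matrix with entries 3, 0.
Counting signs: 1 positive, 1 zero.
Hence Q is positive semidefinite.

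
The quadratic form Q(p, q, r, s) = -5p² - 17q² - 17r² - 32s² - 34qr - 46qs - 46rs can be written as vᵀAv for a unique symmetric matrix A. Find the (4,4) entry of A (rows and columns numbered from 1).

-32

The coefficient of s² in Q is -32, and that is exactly A[4,4].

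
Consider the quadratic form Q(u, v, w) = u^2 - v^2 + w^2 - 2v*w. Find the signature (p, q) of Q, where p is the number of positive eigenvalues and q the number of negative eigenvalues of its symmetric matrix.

(2, 1)

Write A = [[1, 0, 0], [0, -1, -1], [0, -1, 1]].
An LDLᵀ factorisation of A has diagonal entries 1, -1, 2.
Counting signs: 2 positive, 1 negative.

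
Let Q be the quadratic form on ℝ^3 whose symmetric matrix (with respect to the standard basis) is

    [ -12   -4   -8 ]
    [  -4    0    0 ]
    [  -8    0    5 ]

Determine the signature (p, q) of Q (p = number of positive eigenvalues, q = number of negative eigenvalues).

Symmetric row and column elimination reduces A to a congruent diagonal form with pivots -12, 4/3, 5.
That gives 2 positive, 1 negative pivots.

(2, 1)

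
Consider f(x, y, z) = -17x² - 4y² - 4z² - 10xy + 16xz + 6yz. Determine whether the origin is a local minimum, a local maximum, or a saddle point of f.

local maximum

The Hessian at the origin is H = [[-34, -10, 16], [-10, -8, 6], [16, 6, -8]].
Symmetric row and column elimination reduces H to a congruent diagonal form with pivots -34, -86/17, -6/43.
That gives 3 negative pivots.
H is negative definite, so the origin is a strict local maximum.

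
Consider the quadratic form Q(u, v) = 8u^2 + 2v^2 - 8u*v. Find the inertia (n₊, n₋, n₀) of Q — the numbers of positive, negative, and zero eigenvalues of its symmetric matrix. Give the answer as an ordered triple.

The associated matrix is A = [[8, -4], [-4, 2]].
Symmetric row and column elimination reduces A to a congruent diagonal form with pivots 8, 0.
That gives 1 positive, 1 zero pivots.

(1, 0, 1)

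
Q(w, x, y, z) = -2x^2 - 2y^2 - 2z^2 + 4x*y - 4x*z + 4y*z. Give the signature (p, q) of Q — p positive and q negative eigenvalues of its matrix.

Write A = [[0, 0, 0, 0], [0, -2, 2, -2], [0, 2, -2, 2], [0, -2, 2, -2]].
Applying the same elementary operations to the rows and columns of A produces a congruent diagonal matrix with entries 0, -2, 0, 0.
That gives 1 negative, 3 zero pivots.

(0, 1)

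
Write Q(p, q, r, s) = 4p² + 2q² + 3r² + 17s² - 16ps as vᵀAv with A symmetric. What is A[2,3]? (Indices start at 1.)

0

The coefficient of q·r in Q is 0. For a symmetric A this equals A[2,3] + A[3,2] = 2·A[2,3].
So A[2,3] = 0/2 = 0.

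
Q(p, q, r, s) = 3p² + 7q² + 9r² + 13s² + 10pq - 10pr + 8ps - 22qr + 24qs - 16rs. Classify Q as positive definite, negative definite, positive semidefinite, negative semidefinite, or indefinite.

indefinite

The symmetric matrix is A = [[3, 5, -5, 4], [5, 7, -11, 12], [-5, -11, 9, -8], [4, 12, -8, 13]].
Congruent diagonalization of A (simultaneous row and column reduction) yields pivots 3, -4/3, 6, 5.
So there are 3 positive, 1 negative pivots.
Hence Q is indefinite.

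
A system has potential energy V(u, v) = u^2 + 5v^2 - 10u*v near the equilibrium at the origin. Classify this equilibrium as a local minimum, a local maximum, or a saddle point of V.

The Hessian at the origin is H = [[2, -10], [-10, 10]].
det H = 2·10 − (-10)² = -80 < 0, so H is indefinite.
Therefore the origin is a saddle point.

saddle point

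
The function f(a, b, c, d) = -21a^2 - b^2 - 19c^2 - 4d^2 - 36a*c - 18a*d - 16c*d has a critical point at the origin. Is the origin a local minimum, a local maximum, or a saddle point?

local maximum

The Hessian at the origin is H = [[-42, 0, -36, -18], [0, -2, 0, 0], [-36, 0, -38, -16], [-18, 0, -16, -8]].
Row-reducing H symmetrically gives the diagonal entries -42, -2, -50/7, -6/25.
That gives 4 negative pivots.
H is negative definite, so the origin is a strict local maximum.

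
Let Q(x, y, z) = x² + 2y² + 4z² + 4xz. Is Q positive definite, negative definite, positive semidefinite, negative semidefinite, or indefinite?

positive semidefinite

Write A = [[1, 0, 2], [0, 2, 0], [2, 0, 4]].
Row-reducing A symmetrically gives the diagonal entries 1, 2, 0.
So there are 2 positive, 1 zero pivots.
Hence Q is positive semidefinite.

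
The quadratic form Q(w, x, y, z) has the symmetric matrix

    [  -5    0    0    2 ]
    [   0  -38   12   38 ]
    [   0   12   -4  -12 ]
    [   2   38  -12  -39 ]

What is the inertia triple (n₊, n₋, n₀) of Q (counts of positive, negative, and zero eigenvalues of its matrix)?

Symmetric row and column elimination reduces A to a congruent diagonal form with pivots -5, -38, -4/19, -1/5.
Counting signs: 4 negative.

(0, 4, 0)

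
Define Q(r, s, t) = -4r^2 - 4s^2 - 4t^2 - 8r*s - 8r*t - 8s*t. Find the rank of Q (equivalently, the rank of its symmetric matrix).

1

Write A = [[-4, -4, -4], [-4, -4, -4], [-4, -4, -4]].
Row-reducing A symmetrically gives the diagonal entries -4, 0, 0.
Counting signs: 1 negative, 2 zero.
The rank is the number of nonzero pivots: 1.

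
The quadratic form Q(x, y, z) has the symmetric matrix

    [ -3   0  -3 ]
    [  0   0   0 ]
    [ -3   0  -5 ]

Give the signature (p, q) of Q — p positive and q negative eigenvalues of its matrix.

(0, 2)

Applying the same elementary operations to the rows and columns of A produces a congruent diagonal matrix with entries -3, 0, -2.
Counting signs: 2 negative, 1 zero.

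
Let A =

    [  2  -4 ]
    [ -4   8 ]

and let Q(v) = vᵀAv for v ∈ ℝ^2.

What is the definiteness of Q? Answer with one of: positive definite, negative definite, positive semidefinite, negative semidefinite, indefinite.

For the 2×2 matrix [[2, -4], [-4, 8]]: det = 2·8 − (-4)² = 0, trace = 10.
det = 0 so one eigenvalue is zero; the form is semidefinite with the sign of the trace.

positive semidefinite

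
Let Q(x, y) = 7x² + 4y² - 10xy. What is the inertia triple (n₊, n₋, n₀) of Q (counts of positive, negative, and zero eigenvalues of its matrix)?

(2, 0, 0)

Write A = [[7, -5], [-5, 4]].
Congruent diagonalization of A (simultaneous row and column reduction) yields pivots 7, 3/7.
Counting signs: 2 positive.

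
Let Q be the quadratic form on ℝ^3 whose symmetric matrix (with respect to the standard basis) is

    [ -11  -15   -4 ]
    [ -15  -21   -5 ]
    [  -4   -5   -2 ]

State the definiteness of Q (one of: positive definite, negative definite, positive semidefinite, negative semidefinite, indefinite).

Leading principal minors: Δ_1 = -11, Δ_2 = 6, Δ_3 = -1.
The signs alternate starting with Δ_1 < 0, so by Sylvester's criterion Q is negative definite.

negative definite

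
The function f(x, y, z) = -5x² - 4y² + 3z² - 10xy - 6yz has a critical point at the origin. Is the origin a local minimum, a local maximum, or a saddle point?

saddle point

The Hessian at the origin is H = [[-10, -10, 0], [-10, -8, -6], [0, -6, 6]].
An LDLᵀ factorisation of H has diagonal entries -10, 2, -12.
That gives 1 positive, 2 negative pivots.
H is indefinite, so the origin is a saddle point.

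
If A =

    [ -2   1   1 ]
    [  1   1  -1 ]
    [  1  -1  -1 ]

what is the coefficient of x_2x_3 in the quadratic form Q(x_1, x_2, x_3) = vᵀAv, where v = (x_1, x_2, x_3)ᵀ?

-2

The coefficient of x_2x_3 is A[2,3] + A[3,2] = 2·(-1) = -2.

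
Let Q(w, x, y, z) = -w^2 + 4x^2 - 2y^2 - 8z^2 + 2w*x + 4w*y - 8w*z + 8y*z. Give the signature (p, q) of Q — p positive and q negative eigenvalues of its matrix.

(2, 1)

The symmetric matrix is A = [[-1, 1, 2, -4], [1, 4, 0, 0], [2, 0, -2, 4], [-4, 0, 4, -8]].
Symmetric row and column elimination reduces A to a congruent diagonal form with pivots -1, 5, 6/5, 0.
So there are 2 positive, 1 negative, 1 zero pivots.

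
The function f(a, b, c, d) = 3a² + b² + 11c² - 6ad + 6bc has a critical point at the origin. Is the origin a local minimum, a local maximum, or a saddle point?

The Hessian at the origin is H = [[6, 0, 0, -6], [0, 2, 6, 0], [0, 6, 22, 0], [-6, 0, 0, 0]].
Congruent diagonalization of H (simultaneous row and column reduction) yields pivots 6, 2, 4, -6.
So there are 3 positive, 1 negative pivots.
H is indefinite, so the origin is a saddle point.

saddle point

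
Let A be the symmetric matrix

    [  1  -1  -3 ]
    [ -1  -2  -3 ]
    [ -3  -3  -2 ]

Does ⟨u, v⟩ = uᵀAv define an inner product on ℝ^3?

no

An LDLᵀ factorisation of A has diagonal entries 1, -3, 1.
Counting signs: 2 positive, 1 negative.
Hence Q is indefinite.
⟨·,·⟩ is an inner product exactly when A is positive definite.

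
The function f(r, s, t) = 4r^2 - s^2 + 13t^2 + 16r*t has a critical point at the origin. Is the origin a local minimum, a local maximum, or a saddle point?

The Hessian at the origin is H = [[8, 0, 16], [0, -2, 0], [16, 0, 26]].
Symmetric row and column elimination reduces H to a congruent diagonal form with pivots 8, -2, -6.
That gives 1 positive, 2 negative pivots.
H is indefinite, so the origin is a saddle point.

saddle point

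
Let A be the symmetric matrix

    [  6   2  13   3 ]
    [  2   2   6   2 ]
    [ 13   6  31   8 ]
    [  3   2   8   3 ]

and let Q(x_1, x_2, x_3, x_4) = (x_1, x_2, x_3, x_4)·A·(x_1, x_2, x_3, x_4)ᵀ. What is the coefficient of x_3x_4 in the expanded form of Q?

16

The coefficient of x_3x_4 is A[3,4] + A[4,3] = 2·8 = 16.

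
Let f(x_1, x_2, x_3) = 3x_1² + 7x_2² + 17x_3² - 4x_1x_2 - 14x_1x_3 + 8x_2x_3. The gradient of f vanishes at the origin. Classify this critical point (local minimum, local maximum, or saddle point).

local minimum

The Hessian at the origin is H = [[6, -4, -14], [-4, 14, 8], [-14, 8, 34]].
Applying the same elementary operations to the rows and columns of H produces a congruent diagonal matrix with entries 6, 34/3, 20/17.
Counting signs: 3 positive.
H is positive definite, so the origin is a strict local minimum.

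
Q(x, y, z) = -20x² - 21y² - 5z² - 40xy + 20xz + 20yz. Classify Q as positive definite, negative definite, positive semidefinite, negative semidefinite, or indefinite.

The symmetric matrix is A = [[-20, -20, 10], [-20, -21, 10], [10, 10, -5]].
Row-reducing A symmetrically gives the diagonal entries -20, -1, 0.
That gives 2 negative, 1 zero pivots.
Hence Q is negative semidefinite.

negative semidefinite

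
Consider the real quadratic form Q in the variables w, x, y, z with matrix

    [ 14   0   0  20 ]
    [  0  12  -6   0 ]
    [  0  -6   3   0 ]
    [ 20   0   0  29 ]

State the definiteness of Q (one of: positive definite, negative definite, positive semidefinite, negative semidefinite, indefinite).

positive semidefinite

Row-reducing A symmetrically gives the diagonal entries 14, 12, 0, 3/7.
So there are 3 positive, 1 zero pivots.
Hence Q is positive semidefinite.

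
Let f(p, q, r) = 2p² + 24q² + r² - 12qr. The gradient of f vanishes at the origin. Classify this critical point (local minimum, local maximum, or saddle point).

saddle point

The Hessian at the origin is H = [[4, 0, 0], [0, 48, -12], [0, -12, 2]].
Symmetric row and column elimination reduces H to a congruent diagonal form with pivots 4, 48, -1.
So there are 2 positive, 1 negative pivots.
H is indefinite, so the origin is a saddle point.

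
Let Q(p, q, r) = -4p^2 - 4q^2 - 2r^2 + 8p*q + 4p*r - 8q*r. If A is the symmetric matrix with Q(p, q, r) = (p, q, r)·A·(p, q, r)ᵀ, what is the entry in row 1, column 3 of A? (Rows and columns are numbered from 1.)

2

The coefficient of p·r in Q is 4. For a symmetric A this equals A[1,3] + A[3,1] = 2·A[1,3].
So A[1,3] = 4/2 = 2.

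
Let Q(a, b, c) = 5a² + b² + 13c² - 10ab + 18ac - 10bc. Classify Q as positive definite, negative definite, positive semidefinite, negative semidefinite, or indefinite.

indefinite

Write A = [[5, -5, 9], [-5, 1, -5], [9, -5, 13]].
Row-reducing A symmetrically gives the diagonal entries 5, -4, 4/5.
That gives 2 positive, 1 negative pivots.
Hence Q is indefinite.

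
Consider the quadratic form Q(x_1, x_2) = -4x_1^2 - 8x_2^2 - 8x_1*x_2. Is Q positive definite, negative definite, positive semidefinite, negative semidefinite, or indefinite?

negative definite

The symmetric matrix is A = [[-4, -4], [-4, -8]].
Congruent diagonalization of A (simultaneous row and column reduction) yields pivots -4, -4.
Counting signs: 2 negative.
Hence Q is negative definite.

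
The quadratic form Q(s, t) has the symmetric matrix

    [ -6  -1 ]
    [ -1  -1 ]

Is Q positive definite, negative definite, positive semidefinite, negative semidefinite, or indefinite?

Row-reducing A symmetrically gives the diagonal entries -6, -5/6.
Counting signs: 2 negative.
Hence Q is negative definite.

negative definite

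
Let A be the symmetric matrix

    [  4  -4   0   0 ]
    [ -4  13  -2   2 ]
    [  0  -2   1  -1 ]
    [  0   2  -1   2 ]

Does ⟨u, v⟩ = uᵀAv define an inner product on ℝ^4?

Leading principal minors: Δ_1 = 4, Δ_2 = 36, Δ_3 = 20, Δ_4 = 20.
All leading principal minors are positive, so by Sylvester's criterion Q is positive definite.
⟨·,·⟩ is an inner product exactly when A is positive definite.

yes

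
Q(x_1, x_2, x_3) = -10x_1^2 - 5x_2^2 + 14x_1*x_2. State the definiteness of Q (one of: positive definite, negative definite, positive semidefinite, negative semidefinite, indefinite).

The symmetric matrix is A = [[-10, 7, 0], [7, -5, 0], [0, 0, 0]].
Congruent diagonalization of A (simultaneous row and column reduction) yields pivots -10, -1/10, 0.
Counting signs: 2 negative, 1 zero.
Hence Q is negative semidefinite.

negative semidefinite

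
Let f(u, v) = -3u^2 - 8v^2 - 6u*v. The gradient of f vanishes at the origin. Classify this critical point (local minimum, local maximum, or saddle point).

local maximum

The Hessian at the origin is H = [[-6, -6], [-6, -16]].
det H = -6·-16 − (-6)² = 60 > 0 and H[1,1] = -6 < 0, so H is negative definite.
Therefore the origin is a local maximum.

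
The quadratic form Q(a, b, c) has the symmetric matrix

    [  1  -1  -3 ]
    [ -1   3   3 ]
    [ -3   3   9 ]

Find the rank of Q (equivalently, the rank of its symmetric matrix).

2

Symmetric row and column elimination reduces A to a congruent diagonal form with pivots 1, 2, 0.
So there are 2 positive, 1 zero pivots.
The rank is the number of nonzero pivots: 2.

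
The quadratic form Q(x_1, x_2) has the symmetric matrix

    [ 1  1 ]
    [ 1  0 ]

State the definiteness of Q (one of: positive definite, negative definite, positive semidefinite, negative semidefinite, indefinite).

indefinite

Symmetric row and column elimination reduces A to a congruent diagonal form with pivots 1, -1.
That gives 1 positive, 1 negative pivots.
Hence Q is indefinite.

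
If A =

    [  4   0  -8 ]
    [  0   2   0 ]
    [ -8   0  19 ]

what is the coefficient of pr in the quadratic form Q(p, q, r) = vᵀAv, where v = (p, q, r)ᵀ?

The coefficient of pr is A[1,3] + A[3,1] = 2·(-8) = -16.

-16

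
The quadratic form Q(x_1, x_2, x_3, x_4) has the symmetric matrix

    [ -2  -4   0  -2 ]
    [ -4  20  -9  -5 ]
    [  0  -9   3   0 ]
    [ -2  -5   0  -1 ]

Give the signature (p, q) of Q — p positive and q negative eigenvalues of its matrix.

(2, 1)

Symmetric row and column elimination reduces A to a congruent diagonal form with pivots -2, 28, 3/28, 0.
Counting signs: 2 positive, 1 negative, 1 zero.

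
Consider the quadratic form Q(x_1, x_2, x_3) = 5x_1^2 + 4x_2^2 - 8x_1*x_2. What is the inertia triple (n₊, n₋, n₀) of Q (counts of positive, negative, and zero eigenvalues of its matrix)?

(2, 0, 1)

Write A = [[5, -4, 0], [-4, 4, 0], [0, 0, 0]].
Symmetric row and column elimination reduces A to a congruent diagonal form with pivots 5, 4/5, 0.
Counting signs: 2 positive, 1 zero.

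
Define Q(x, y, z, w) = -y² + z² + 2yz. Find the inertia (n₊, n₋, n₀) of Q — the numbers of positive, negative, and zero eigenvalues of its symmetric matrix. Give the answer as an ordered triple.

Write A = [[0, 0, 0, 0], [0, -1, 1, 0], [0, 1, 1, 0], [0, 0, 0, 0]].
Symmetric row and column elimination reduces A to a congruent diagonal form with pivots 0, -1, 2, 0.
So there are 1 positive, 1 negative, 2 zero pivots.

(1, 1, 2)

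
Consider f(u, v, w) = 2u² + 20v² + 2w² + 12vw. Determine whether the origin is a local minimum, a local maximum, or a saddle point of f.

The Hessian at the origin is H = [[4, 0, 0], [0, 40, 12], [0, 12, 4]].
Applying the same elementary operations to the rows and columns of H produces a congruent diagonal matrix with entries 4, 40, 2/5.
That gives 3 positive pivots.
H is positive definite, so the origin is a strict local minimum.

local minimum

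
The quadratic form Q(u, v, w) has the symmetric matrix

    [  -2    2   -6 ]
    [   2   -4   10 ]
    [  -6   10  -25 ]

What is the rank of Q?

Applying the same elementary operations to the rows and columns of A produces a congruent diagonal matrix with entries -2, -2, 1.
Counting signs: 1 positive, 2 negative.
The rank is the number of nonzero pivots: 3.

3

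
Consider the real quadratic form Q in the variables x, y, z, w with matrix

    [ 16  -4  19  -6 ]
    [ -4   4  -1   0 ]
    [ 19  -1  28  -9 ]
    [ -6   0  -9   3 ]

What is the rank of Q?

Applying the same elementary operations to the rows and columns of A produces a congruent diagonal matrix with entries 16, 3, 3/4, 0.
So there are 3 positive, 1 zero pivots.
The rank is the number of nonzero pivots: 3.

3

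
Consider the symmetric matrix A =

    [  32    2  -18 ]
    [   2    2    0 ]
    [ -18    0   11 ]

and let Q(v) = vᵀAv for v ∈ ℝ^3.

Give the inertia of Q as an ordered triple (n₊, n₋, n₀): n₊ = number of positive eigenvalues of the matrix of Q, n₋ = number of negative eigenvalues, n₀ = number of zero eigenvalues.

Congruent diagonalization of A (simultaneous row and column reduction) yields pivots 32, 15/8, 1/5.
That gives 3 positive pivots.

(3, 0, 0)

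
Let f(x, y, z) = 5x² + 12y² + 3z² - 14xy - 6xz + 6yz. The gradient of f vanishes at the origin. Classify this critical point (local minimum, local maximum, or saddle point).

The Hessian at the origin is H = [[10, -14, -6], [-14, 24, 6], [-6, 6, 6]].
Congruent diagonalization of H (simultaneous row and column reduction) yields pivots 10, 22/5, 12/11.
That gives 3 positive pivots.
H is positive definite, so the origin is a strict local minimum.

local minimum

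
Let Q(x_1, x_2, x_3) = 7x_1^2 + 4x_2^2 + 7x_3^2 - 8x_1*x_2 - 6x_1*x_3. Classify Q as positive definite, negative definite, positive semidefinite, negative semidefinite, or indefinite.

positive definite

The symmetric matrix of Q is A = [[7, -4, -3], [-4, 4, 0], [-3, 0, 7]].
Leading principal minors: Δ_1 = 7, Δ_2 = 12, Δ_3 = 48.
All leading principal minors are positive, so by Sylvester's criterion Q is positive definite.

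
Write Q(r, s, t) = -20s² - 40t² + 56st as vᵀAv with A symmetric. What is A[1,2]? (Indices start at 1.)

The coefficient of r·s in Q is 0. For a symmetric A this equals A[1,2] + A[2,1] = 2·A[1,2].
So A[1,2] = 0/2 = 0.

0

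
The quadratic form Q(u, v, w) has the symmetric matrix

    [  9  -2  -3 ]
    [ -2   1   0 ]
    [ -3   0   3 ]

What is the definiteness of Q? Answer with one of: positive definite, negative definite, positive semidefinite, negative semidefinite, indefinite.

positive definite

Leading principal minors: Δ_1 = 9, Δ_2 = 5, Δ_3 = 6.
All leading principal minors are positive, so by Sylvester's criterion Q is positive definite.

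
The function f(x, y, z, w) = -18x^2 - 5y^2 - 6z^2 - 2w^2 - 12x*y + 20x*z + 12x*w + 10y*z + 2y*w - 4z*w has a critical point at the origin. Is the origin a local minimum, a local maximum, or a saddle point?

The Hessian at the origin is H = [[-36, -12, 20, 12], [-12, -10, 10, 2], [20, 10, -12, -4], [12, 2, -4, -4]].
Congruent diagonalization of H (simultaneous row and column reduction) yields pivots -36, -6, 26/27, -24/13.
That gives 1 positive, 3 negative pivots.
H is indefinite, so the origin is a saddle point.

saddle point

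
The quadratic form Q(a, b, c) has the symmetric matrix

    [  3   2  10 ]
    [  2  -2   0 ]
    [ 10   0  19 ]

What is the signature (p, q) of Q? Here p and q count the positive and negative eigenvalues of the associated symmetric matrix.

Applying the same elementary operations to the rows and columns of A produces a congruent diagonal matrix with entries 3, -10/3, -1.
So there are 1 positive, 2 negative pivots.

(1, 2)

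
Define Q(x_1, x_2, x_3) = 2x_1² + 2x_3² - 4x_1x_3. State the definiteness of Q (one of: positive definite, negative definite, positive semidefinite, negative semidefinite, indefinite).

The symmetric matrix is A = [[2, 0, -2], [0, 0, 0], [-2, 0, 2]].
Symmetric row and column elimination reduces A to a congruent diagonal form with pivots 2, 0, 0.
Counting signs: 1 positive, 2 zero.
Hence Q is positive semidefinite.

positive semidefinite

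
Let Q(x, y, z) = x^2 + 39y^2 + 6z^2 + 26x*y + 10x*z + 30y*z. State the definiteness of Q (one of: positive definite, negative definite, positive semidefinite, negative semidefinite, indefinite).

The symmetric matrix is A = [[1, 13, 5], [13, 39, 15], [5, 15, 6]].
An LDLᵀ factorisation of A has diagonal entries 1, -130, 3/13.
That gives 2 positive, 1 negative pivots.
Hence Q is indefinite.

indefinite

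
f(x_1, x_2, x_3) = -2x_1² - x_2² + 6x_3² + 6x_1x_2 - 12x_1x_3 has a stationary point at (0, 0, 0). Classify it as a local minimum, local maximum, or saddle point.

saddle point

The Hessian at the origin is H = [[-4, 6, -12], [6, -2, 0], [-12, 0, 12]].
An LDLᵀ factorisation of H has diagonal entries -4, 7, 12/7.
So there are 2 positive, 1 negative pivots.
H is indefinite, so the origin is a saddle point.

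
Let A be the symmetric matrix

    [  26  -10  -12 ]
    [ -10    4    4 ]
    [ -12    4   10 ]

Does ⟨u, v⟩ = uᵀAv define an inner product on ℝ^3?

yes

Leading principal minors: Δ_1 = 26, Δ_2 = 4, Δ_3 = 8.
All leading principal minors are positive, so by Sylvester's criterion Q is positive definite.
⟨·,·⟩ is an inner product exactly when A is positive definite.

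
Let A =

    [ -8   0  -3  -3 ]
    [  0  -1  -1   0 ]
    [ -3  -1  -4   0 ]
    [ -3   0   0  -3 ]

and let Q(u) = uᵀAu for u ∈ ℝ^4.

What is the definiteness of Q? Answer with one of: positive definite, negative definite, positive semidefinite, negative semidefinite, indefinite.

An LDLᵀ factorisation of A has diagonal entries -8, -1, -15/8, -6/5.
That gives 4 negative pivots.
Hence Q is negative definite.

negative definite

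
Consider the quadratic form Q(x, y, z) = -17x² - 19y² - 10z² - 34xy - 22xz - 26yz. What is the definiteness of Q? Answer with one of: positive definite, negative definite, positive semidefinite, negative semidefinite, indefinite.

The symmetric matrix is A = [[-17, -17, -11], [-17, -19, -13], [-11, -13, -10]].
Row-reducing A symmetrically gives the diagonal entries -17, -2, -15/17.
Counting signs: 3 negative.
Hence Q is negative definite.

negative definite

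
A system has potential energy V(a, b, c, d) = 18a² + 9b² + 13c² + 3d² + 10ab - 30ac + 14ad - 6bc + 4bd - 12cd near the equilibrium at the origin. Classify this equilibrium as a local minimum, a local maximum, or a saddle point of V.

local minimum

The Hessian at the origin is H = [[36, 10, -30, 14], [10, 18, -6, 4], [-30, -6, 26, -12], [14, 4, -12, 6]].
An LDLᵀ factorisation of H has diagonal entries 36, 137/9, 88/137, 4/11.
Counting signs: 4 positive.
H is positive definite, so the origin is a strict local minimum.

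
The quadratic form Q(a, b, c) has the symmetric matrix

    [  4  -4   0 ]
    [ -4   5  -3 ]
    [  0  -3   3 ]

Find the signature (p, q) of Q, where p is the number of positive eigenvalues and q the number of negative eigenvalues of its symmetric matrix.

(2, 1)

Row-reducing A symmetrically gives the diagonal entries 4, 1, -6.
Counting signs: 2 positive, 1 negative.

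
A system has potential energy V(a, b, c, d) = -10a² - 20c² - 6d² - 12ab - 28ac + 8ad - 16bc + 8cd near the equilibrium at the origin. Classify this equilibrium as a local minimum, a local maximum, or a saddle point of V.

The Hessian at the origin is H = [[-20, -12, -28, 8], [-12, 0, -16, 0], [-28, -16, -40, 8], [8, 0, 8, -12]].
Applying the same elementary operations to the rows and columns of H produces a congruent diagonal matrix with entries -20, 36/5, -8/9, -4.
So there are 1 positive, 3 negative pivots.
H is indefinite, so the origin is a saddle point.

saddle point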